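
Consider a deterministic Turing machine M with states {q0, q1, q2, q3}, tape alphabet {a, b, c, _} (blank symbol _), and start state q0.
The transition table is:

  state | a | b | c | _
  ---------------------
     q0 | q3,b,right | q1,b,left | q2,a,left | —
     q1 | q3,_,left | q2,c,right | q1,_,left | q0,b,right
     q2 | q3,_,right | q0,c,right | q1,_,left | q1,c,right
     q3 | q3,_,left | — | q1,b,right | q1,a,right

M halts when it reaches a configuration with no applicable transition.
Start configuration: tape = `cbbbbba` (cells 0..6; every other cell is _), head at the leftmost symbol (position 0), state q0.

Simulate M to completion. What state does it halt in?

q0 | __[c]bbbbba   read c → write a, move left, go to q2
q2 | _[_]abbbbba   read _ → write c, move right, go to q1
q1 | _c[a]bbbbba   read a → write _, move left, go to q3
q3 | _[c]_bbbbba   read c → write b, move right, go to q1
q1 | _b[_]bbbbba   read _ → write b, move right, go to q0
q0 | _bb[b]bbbba   read b → write b, move left, go to q1
q1 | _b[b]bbbbba   read b → write c, move right, go to q2
q2 | _bc[b]bbbba   read b → write c, move right, go to q0
q0 | _bcc[b]bbba   read b → write b, move left, go to q1
q1 | _bc[c]bbbba   read c → write _, move left, go to q1
q1 | _b[c]_bbbba   read c → write _, move left, go to q1
q1 | _[b]__bbbba   read b → write c, move right, go to q2
q2 | _c[_]_bbbba   read _ → write c, move right, go to q1
q1 | _cc[_]bbbba   read _ → write b, move right, go to q0
q0 | _ccb[b]bbba   read b → write b, move left, go to q1
q1 | _cc[b]bbbba   read b → write c, move right, go to q2
q2 | _ccc[b]bbba   read b → write c, move right, go to q0
q0 | _cccc[b]bba   read b → write b, move left, go to q1
q1 | _ccc[c]bbba   read c → write _, move left, go to q1
q1 | _cc[c]_bbba   read c → write _, move left, go to q1
q1 | _c[c]__bbba   read c → write _, move left, go to q1
q1 | _[c]___bbba   read c → write _, move left, go to q1
q1 | [_]____bbba   read _ → write b, move right, go to q0
q0 | b[_]___bbba
No transition is defined for (q0, _); M halts in state q0.

q0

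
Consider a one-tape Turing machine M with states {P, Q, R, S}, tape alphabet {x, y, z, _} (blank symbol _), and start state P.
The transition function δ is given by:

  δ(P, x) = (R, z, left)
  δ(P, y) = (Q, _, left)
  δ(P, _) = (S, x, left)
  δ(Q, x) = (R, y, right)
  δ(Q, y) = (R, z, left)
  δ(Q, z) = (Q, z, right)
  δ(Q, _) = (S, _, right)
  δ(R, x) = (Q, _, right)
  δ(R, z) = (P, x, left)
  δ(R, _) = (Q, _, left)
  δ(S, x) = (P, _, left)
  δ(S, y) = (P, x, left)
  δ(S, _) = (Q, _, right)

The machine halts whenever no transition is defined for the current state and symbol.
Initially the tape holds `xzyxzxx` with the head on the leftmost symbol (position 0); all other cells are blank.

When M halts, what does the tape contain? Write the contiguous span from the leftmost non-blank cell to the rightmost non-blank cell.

P | __[x]zyxzxx   read x → write z, move left, go to R
R | _[_]zzyxzxx   read _ → write _, move left, go to Q
Q | [_]_zzyxzxx   read _ → write _, move right, go to S
S | _[_]zzyxzxx   read _ → write _, move right, go to Q
Q | __[z]zyxzxx   read z → write z, move right, go to Q
Q | __z[z]yxzxx   read z → write z, move right, go to Q
Q | __zz[y]xzxx   read y → write z, move left, go to R
R | __z[z]zxzxx   read z → write x, move left, go to P
P | __[z]xzxzxx
The non-blank tape span at halt is zxzxzxx.

zxzxzxx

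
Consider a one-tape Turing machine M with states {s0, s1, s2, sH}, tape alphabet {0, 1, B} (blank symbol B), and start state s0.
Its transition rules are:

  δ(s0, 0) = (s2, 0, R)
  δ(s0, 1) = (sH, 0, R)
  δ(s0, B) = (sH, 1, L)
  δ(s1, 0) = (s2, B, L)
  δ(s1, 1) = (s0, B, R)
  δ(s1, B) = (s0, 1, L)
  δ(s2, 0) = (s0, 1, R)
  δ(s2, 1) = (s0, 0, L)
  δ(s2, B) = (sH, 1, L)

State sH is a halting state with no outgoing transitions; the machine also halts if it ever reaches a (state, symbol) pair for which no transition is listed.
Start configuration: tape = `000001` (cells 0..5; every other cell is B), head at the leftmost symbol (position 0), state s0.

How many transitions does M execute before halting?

9

s0 | [0]00001B   read 0 → write 0, move R, go to s2
s2 | 0[0]0001B   read 0 → write 1, move R, go to s0
s0 | 01[0]001B   read 0 → write 0, move R, go to s2
s2 | 010[0]01B   read 0 → write 1, move R, go to s0
s0 | 0101[0]1B   read 0 → write 0, move R, go to s2
s2 | 01010[1]B   read 1 → write 0, move L, go to s0
s0 | 0101[0]0B   read 0 → write 0, move R, go to s2
s2 | 01010[0]B   read 0 → write 1, move R, go to s0
s0 | 010101[B]   read B → write 1, move L, go to sH
sH | 01010[1]1
M halts after 9 transitions.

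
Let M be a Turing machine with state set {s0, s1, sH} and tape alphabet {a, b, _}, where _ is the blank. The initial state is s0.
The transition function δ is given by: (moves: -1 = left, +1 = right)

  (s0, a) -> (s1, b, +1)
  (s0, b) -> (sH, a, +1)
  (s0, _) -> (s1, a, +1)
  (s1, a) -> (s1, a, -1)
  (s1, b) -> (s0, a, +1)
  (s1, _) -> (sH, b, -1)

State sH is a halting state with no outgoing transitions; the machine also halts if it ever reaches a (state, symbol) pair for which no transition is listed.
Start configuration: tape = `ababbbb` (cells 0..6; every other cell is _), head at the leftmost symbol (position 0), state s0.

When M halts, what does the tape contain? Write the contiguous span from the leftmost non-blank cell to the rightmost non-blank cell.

s0 | [a]babbbb   read a → write b, move +1, go to s1
s1 | b[b]abbbb   read b → write a, move +1, go to s0
s0 | ba[a]bbbb   read a → write b, move +1, go to s1
s1 | bab[b]bbb   read b → write a, move +1, go to s0
s0 | baba[b]bb   read b → write a, move +1, go to sH
sH | babaa[b]b
The non-blank tape span at halt is babaabb.

babaabb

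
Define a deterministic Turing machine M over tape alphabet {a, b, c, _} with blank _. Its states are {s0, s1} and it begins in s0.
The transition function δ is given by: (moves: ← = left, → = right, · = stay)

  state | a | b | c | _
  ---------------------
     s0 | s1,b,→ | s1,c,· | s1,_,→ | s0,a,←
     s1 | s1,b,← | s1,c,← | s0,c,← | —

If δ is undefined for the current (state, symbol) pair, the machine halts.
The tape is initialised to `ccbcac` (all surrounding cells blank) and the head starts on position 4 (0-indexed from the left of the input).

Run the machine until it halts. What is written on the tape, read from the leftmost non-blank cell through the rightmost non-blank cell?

bcacc

state=s0 head=4 tape=ccbc[a]c   (s0,a)→(s1,b,→)
state=s1 head=5 tape=ccbcb[c]   (s1,c)→(s0,c,←)
state=s0 head=4 tape=ccbc[b]c   (s0,b)→(s1,c,·)
state=s1 head=4 tape=ccbc[c]c   (s1,c)→(s0,c,←)
state=s0 head=3 tape=ccb[c]cc   (s0,c)→(s1,_,→)
state=s1 head=4 tape=ccb_[c]c   (s1,c)→(s0,c,←)
state=s0 head=3 tape=ccb[_]cc   (s0,_)→(s0,a,←)
state=s0 head=2 tape=cc[b]acc   (s0,b)→(s1,c,·)
state=s1 head=2 tape=cc[c]acc   (s1,c)→(s0,c,←)
state=s0 head=1 tape=c[c]cacc   (s0,c)→(s1,_,→)
state=s1 head=2 tape=c_[c]acc   (s1,c)→(s0,c,←)
state=s0 head=1 tape=c[_]cacc   (s0,_)→(s0,a,←)
state=s0 head=0 tape=[c]acacc   (s0,c)→(s1,_,→)
state=s1 head=1 tape=_[a]cacc   (s1,a)→(s1,b,←)
state=s1 head=0 tape=[_]bcacc
The non-blank tape span at halt is bcacc.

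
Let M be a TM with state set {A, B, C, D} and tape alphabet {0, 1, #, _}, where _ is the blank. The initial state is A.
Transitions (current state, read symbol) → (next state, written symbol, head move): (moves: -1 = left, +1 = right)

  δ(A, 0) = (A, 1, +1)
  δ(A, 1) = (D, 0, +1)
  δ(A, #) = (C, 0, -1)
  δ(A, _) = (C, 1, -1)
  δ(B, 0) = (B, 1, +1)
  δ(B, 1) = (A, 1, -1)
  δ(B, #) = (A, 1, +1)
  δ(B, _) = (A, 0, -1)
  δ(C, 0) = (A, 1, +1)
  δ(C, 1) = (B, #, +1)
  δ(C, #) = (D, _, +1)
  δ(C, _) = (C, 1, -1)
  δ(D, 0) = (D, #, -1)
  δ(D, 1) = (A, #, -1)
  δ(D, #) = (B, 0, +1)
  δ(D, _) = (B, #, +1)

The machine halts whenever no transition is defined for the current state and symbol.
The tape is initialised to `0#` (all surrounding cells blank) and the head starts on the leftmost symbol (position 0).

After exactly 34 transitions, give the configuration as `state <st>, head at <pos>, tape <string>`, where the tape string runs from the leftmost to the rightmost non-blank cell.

state D, head at 4, tape 000#0#

state=A head=0 tape=[0]#____   (A,0)→(A,1,+1)
state=A head=1 tape=1[#]____   (A,#)→(C,0,-1)
state=C head=0 tape=[1]0____   (C,1)→(B,#,+1)
state=B head=1 tape=#[0]____   (B,0)→(B,1,+1)
state=B head=2 tape=#1[_]___   (B,_)→(A,0,-1)
state=A head=1 tape=#[1]0___   (A,1)→(D,0,+1)
state=D head=2 tape=#0[0]___   (D,0)→(D,#,-1)
state=D head=1 tape=#[0]#___   (D,0)→(D,#,-1)
state=D head=0 tape=[#]##___   (D,#)→(B,0,+1)
state=B head=1 tape=0[#]#___   (B,#)→(A,1,+1)
state=A head=2 tape=01[#]___   (A,#)→(C,0,-1)
state=C head=1 tape=0[1]0___   (C,1)→(B,#,+1)
state=B head=2 tape=0#[0]___   (B,0)→(B,1,+1)
state=B head=3 tape=0#1[_]__   (B,_)→(A,0,-1)
state=A head=2 tape=0#[1]0__   (A,1)→(D,0,+1)
state=D head=3 tape=0#0[0]__   (D,0)→(D,#,-1)
state=D head=2 tape=0#[0]#__   (D,0)→(D,#,-1)
state=D head=1 tape=0[#]##__   (D,#)→(B,0,+1)
state=B head=2 tape=00[#]#__   (B,#)→(A,1,+1)
state=A head=3 tape=001[#]__   (A,#)→(C,0,-1)
state=C head=2 tape=00[1]0__   (C,1)→(B,#,+1)
state=B head=3 tape=00#[0]__   (B,0)→(B,1,+1)
state=B head=4 tape=00#1[_]_   (B,_)→(A,0,-1)
state=A head=3 tape=00#[1]0_   (A,1)→(D,0,+1)
state=D head=4 tape=00#0[0]_   (D,0)→(D,#,-1)
state=D head=3 tape=00#[0]#_   (D,0)→(D,#,-1)
state=D head=2 tape=00[#]##_   (D,#)→(B,0,+1)
state=B head=3 tape=000[#]#_   (B,#)→(A,1,+1)
state=A head=4 tape=0001[#]_   (A,#)→(C,0,-1)
state=C head=3 tape=000[1]0_   (C,1)→(B,#,+1)
state=B head=4 tape=000#[0]_   (B,0)→(B,1,+1)
state=B head=5 tape=000#1[_]   (B,_)→(A,0,-1)
state=A head=4 tape=000#[1]0   (A,1)→(D,0,+1)
state=D head=5 tape=000#0[0]   (D,0)→(D,#,-1)
state=D head=4 tape=000#[0]#
After 34 steps: state D, head at 4, tape 000#0#.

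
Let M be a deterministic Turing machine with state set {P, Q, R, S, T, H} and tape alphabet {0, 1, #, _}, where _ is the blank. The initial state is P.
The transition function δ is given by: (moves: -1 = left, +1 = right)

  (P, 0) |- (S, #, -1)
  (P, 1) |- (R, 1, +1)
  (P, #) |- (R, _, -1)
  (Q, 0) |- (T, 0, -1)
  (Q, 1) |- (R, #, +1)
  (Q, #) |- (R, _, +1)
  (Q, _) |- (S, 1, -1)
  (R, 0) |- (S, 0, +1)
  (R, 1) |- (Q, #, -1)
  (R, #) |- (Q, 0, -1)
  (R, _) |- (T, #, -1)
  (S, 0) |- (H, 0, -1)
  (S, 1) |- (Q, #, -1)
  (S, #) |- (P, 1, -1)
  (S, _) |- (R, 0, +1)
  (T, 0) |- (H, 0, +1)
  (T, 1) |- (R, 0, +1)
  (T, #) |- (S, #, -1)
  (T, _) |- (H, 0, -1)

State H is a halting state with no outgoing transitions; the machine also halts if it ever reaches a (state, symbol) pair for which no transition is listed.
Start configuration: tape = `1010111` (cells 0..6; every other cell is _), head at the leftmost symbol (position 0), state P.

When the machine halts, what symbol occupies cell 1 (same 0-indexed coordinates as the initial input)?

state=P head=0 tape=_[1]010111   (P,1)→(R,1,+1)
state=R head=1 tape=_1[0]10111   (R,0)→(S,0,+1)
state=S head=2 tape=_10[1]0111   (S,1)→(Q,#,-1)
state=Q head=1 tape=_1[0]#0111   (Q,0)→(T,0,-1)
state=T head=0 tape=_[1]0#0111   (T,1)→(R,0,+1)
state=R head=1 tape=_0[0]#0111   (R,0)→(S,0,+1)
state=S head=2 tape=_00[#]0111   (S,#)→(P,1,-1)
state=P head=1 tape=_0[0]10111   (P,0)→(S,#,-1)
state=S head=0 tape=_[0]#10111   (S,0)→(H,0,-1)
state=H head=-1 tape=[_]0#10111
Cell 1 holds # when M halts.

#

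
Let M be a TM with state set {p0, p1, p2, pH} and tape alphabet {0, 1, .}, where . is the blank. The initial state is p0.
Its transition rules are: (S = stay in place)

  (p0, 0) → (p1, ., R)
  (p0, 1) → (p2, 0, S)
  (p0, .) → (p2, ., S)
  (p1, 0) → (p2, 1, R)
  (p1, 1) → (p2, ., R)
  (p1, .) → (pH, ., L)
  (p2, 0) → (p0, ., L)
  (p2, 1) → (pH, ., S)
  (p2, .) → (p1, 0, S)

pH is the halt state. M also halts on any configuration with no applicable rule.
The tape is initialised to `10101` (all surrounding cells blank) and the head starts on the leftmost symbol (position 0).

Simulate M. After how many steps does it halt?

22

state=p0 head=0 tape=..[1]0101   (p0,1)→(p2,0,S)
state=p2 head=0 tape=..[0]0101   (p2,0)→(p0,.,L)
state=p0 head=-1 tape=.[.].0101   (p0,.)→(p2,.,S)
state=p2 head=-1 tape=.[.].0101   (p2,.)→(p1,0,S)
state=p1 head=-1 tape=.[0].0101   (p1,0)→(p2,1,R)
state=p2 head=0 tape=.1[.]0101   (p2,.)→(p1,0,S)
state=p1 head=0 tape=.1[0]0101   (p1,0)→(p2,1,R)
state=p2 head=1 tape=.11[0]101   (p2,0)→(p0,.,L)
state=p0 head=0 tape=.1[1].101   (p0,1)→(p2,0,S)
state=p2 head=0 tape=.1[0].101   (p2,0)→(p0,.,L)
state=p0 head=-1 tape=.[1]..101   (p0,1)→(p2,0,S)
state=p2 head=-1 tape=.[0]..101   (p2,0)→(p0,.,L)
state=p0 head=-2 tape=[.]...101   (p0,.)→(p2,.,S)
state=p2 head=-2 tape=[.]...101   (p2,.)→(p1,0,S)
state=p1 head=-2 tape=[0]...101   (p1,0)→(p2,1,R)
state=p2 head=-1 tape=1[.]..101   (p2,.)→(p1,0,S)
state=p1 head=-1 tape=1[0]..101   (p1,0)→(p2,1,R)
state=p2 head=0 tape=11[.].101   (p2,.)→(p1,0,S)
state=p1 head=0 tape=11[0].101   (p1,0)→(p2,1,R)
state=p2 head=1 tape=111[.]101   (p2,.)→(p1,0,S)
state=p1 head=1 tape=111[0]101   (p1,0)→(p2,1,R)
state=p2 head=2 tape=1111[1]01   (p2,1)→(pH,.,S)
state=pH head=2 tape=1111[.]01
M halts after 22 transitions.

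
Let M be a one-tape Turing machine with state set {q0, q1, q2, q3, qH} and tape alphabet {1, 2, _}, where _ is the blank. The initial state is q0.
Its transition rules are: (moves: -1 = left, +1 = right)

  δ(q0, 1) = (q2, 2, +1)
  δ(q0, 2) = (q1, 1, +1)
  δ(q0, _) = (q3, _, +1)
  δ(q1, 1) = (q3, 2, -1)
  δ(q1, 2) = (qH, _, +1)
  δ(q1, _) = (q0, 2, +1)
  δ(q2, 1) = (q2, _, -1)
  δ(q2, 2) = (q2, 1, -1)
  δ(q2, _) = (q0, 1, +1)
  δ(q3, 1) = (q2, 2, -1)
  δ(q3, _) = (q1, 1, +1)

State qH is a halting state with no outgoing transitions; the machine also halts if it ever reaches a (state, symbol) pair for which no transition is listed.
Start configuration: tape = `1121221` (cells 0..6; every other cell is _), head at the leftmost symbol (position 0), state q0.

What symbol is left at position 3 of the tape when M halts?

q0 | __[1]121221   read 1 → write 2, move +1, go to q2
q2 | __2[1]21221   read 1 → write _, move -1, go to q2
q2 | __[2]_21221   read 2 → write 1, move -1, go to q2
q2 | _[_]1_21221   read _ → write 1, move +1, go to q0
q0 | _1[1]_21221   read 1 → write 2, move +1, go to q2
q2 | _12[_]21221   read _ → write 1, move +1, go to q0
q0 | _121[2]1221   read 2 → write 1, move +1, go to q1
q1 | _1211[1]221   read 1 → write 2, move -1, go to q3
q3 | _121[1]2221   read 1 → write 2, move -1, go to q2
q2 | _12[1]22221   read 1 → write _, move -1, go to q2
q2 | _1[2]_22221   read 2 → write 1, move -1, go to q2
q2 | _[1]1_22221   read 1 → write _, move -1, go to q2
q2 | [_]_1_22221   read _ → write 1, move +1, go to q0
q0 | 1[_]1_22221   read _ → write _, move +1, go to q3
q3 | 1_[1]_22221   read 1 → write 2, move -1, go to q2
q2 | 1[_]2_22221   read _ → write 1, move +1, go to q0
q0 | 11[2]_22221   read 2 → write 1, move +1, go to q1
q1 | 111[_]22221   read _ → write 2, move +1, go to q0
q0 | 1112[2]2221   read 2 → write 1, move +1, go to q1
q1 | 11121[2]221   read 2 → write _, move +1, go to qH
qH | 11121_[2]21
Cell 3 holds _ when M halts.

_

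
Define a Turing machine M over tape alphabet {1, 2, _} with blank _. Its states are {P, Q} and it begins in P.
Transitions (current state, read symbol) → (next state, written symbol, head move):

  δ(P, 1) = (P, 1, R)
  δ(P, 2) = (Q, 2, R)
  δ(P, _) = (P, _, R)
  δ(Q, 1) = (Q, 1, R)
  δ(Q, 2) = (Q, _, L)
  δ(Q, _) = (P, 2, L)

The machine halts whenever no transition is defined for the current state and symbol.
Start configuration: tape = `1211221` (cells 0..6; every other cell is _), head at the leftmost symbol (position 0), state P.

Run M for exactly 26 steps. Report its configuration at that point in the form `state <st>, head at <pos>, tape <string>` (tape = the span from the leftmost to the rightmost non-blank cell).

state Q, head at 4, tape 12112_1

P | [1]211221   read 1 → write 1, move R, go to P
P | 1[2]11221   read 2 → write 2, move R, go to Q
Q | 12[1]1221   read 1 → write 1, move R, go to Q
Q | 121[1]221   read 1 → write 1, move R, go to Q
Q | 1211[2]21   read 2 → write _, move L, go to Q
Q | 121[1]_21   read 1 → write 1, move R, go to Q
Q | 1211[_]21   read _ → write 2, move L, go to P
P | 121[1]221   read 1 → write 1, move R, go to P
P | 1211[2]21   read 2 → write 2, move R, go to Q
Q | 12112[2]1   read 2 → write _, move L, go to Q
Q | 1211[2]_1   read 2 → write _, move L, go to Q
Q | 121[1]__1   read 1 → write 1, move R, go to Q
Q | 1211[_]_1   read _ → write 2, move L, go to P
P | 121[1]2_1   read 1 → write 1, move R, go to P
P | 1211[2]_1   read 2 → write 2, move R, go to Q
Q | 12112[_]1   read _ → write 2, move L, go to P
P | 1211[2]21   read 2 → write 2, move R, go to Q
Q | 12112[2]1   read 2 → write _, move L, go to Q
Q | 1211[2]_1   read 2 → write _, move L, go to Q
Q | 121[1]__1   read 1 → write 1, move R, go to Q
Q | 1211[_]_1   read _ → write 2, move L, go to P
P | 121[1]2_1   read 1 → write 1, move R, go to P
P | 1211[2]_1   read 2 → write 2, move R, go to Q
Q | 12112[_]1   read _ → write 2, move L, go to P
P | 1211[2]21   read 2 → write 2, move R, go to Q
Q | 12112[2]1   read 2 → write _, move L, go to Q
Q | 1211[2]_1
After 26 steps: state Q, head at 4, tape 12112_1.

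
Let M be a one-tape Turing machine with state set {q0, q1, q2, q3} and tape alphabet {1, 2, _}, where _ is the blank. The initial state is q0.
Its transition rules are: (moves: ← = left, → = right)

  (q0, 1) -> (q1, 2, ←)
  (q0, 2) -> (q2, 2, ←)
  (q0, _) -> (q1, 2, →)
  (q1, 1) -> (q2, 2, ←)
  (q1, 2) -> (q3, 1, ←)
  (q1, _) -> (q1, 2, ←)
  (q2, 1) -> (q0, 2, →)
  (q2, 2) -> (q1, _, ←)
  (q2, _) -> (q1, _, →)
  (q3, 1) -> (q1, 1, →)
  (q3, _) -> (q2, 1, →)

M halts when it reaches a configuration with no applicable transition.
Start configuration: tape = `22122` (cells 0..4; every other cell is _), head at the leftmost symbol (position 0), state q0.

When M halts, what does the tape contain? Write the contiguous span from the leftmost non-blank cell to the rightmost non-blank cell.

q0 | __[2]2122   read 2 → write 2, move ←, go to q2
q2 | _[_]22122   read _ → write _, move →, go to q1
q1 | __[2]2122   read 2 → write 1, move ←, go to q3
q3 | _[_]12122   read _ → write 1, move →, go to q2
q2 | _1[1]2122   read 1 → write 2, move →, go to q0
q0 | _12[2]122   read 2 → write 2, move ←, go to q2
q2 | _1[2]2122   read 2 → write _, move ←, go to q1
q1 | _[1]_2122   read 1 → write 2, move ←, go to q2
q2 | [_]2_2122   read _ → write _, move →, go to q1
q1 | _[2]_2122   read 2 → write 1, move ←, go to q3
q3 | [_]1_2122   read _ → write 1, move →, go to q2
q2 | 1[1]_2122   read 1 → write 2, move →, go to q0
q0 | 12[_]2122   read _ → write 2, move →, go to q1
q1 | 122[2]122   read 2 → write 1, move ←, go to q3
q3 | 12[2]1122
The non-blank tape span at halt is 1221122.

1221122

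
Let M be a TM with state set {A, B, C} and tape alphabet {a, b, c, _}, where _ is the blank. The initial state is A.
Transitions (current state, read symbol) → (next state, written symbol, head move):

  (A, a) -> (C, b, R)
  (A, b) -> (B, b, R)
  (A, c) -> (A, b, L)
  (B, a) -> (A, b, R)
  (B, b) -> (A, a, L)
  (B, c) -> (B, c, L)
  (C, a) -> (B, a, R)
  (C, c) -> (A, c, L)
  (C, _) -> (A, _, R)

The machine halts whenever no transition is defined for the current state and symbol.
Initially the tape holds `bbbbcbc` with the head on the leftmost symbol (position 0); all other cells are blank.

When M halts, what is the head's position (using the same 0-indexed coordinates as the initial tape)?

7

state=A head=0 tape=[b]bbbcbc_   (A,b)→(B,b,R)
state=B head=1 tape=b[b]bbcbc_   (B,b)→(A,a,L)
state=A head=0 tape=[b]abbcbc_   (A,b)→(B,b,R)
state=B head=1 tape=b[a]bbcbc_   (B,a)→(A,b,R)
state=A head=2 tape=bb[b]bcbc_   (A,b)→(B,b,R)
state=B head=3 tape=bbb[b]cbc_   (B,b)→(A,a,L)
state=A head=2 tape=bb[b]acbc_   (A,b)→(B,b,R)
state=B head=3 tape=bbb[a]cbc_   (B,a)→(A,b,R)
state=A head=4 tape=bbbb[c]bc_   (A,c)→(A,b,L)
state=A head=3 tape=bbb[b]bbc_   (A,b)→(B,b,R)
state=B head=4 tape=bbbb[b]bc_   (B,b)→(A,a,L)
state=A head=3 tape=bbb[b]abc_   (A,b)→(B,b,R)
state=B head=4 tape=bbbb[a]bc_   (B,a)→(A,b,R)
state=A head=5 tape=bbbbb[b]c_   (A,b)→(B,b,R)
state=B head=6 tape=bbbbbb[c]_   (B,c)→(B,c,L)
state=B head=5 tape=bbbbb[b]c_   (B,b)→(A,a,L)
state=A head=4 tape=bbbb[b]ac_   (A,b)→(B,b,R)
state=B head=5 tape=bbbbb[a]c_   (B,a)→(A,b,R)
state=A head=6 tape=bbbbbb[c]_   (A,c)→(A,b,L)
state=A head=5 tape=bbbbb[b]b_   (A,b)→(B,b,R)
state=B head=6 tape=bbbbbb[b]_   (B,b)→(A,a,L)
state=A head=5 tape=bbbbb[b]a_   (A,b)→(B,b,R)
state=B head=6 tape=bbbbbb[a]_   (B,a)→(A,b,R)
state=A head=7 tape=bbbbbbb[_]
At halt the head is at cell 7.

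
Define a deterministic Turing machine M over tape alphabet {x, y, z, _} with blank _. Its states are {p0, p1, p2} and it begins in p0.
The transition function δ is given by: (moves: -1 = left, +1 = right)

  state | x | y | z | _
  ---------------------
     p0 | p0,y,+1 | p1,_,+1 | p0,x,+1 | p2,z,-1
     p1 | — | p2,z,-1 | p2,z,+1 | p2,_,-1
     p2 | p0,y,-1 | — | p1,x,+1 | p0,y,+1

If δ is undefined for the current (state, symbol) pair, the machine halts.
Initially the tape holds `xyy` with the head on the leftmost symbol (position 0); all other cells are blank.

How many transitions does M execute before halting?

19

p0 | [x]yy____   read x → write y, move +1, go to p0
p0 | y[y]y____   read y → write _, move +1, go to p1
p1 | y_[y]____   read y → write z, move -1, go to p2
p2 | y[_]z____   read _ → write y, move +1, go to p0
p0 | yy[z]____   read z → write x, move +1, go to p0
p0 | yyx[_]___   read _ → write z, move -1, go to p2
p2 | yy[x]z___   read x → write y, move -1, go to p0
p0 | y[y]yz___   read y → write _, move +1, go to p1
p1 | y_[y]z___   read y → write z, move -1, go to p2
p2 | y[_]zz___   read _ → write y, move +1, go to p0
p0 | yy[z]z___   read z → write x, move +1, go to p0
p0 | yyx[z]___   read z → write x, move +1, go to p0
p0 | yyxx[_]__   read _ → write z, move -1, go to p2
p2 | yyx[x]z__   read x → write y, move -1, go to p0
p0 | yy[x]yz__   read x → write y, move +1, go to p0
p0 | yyy[y]z__   read y → write _, move +1, go to p1
p1 | yyy_[z]__   read z → write z, move +1, go to p2
p2 | yyy_z[_]_   read _ → write y, move +1, go to p0
p0 | yyy_zy[_]   read _ → write z, move -1, go to p2
p2 | yyy_z[y]z
M halts after 19 transitions.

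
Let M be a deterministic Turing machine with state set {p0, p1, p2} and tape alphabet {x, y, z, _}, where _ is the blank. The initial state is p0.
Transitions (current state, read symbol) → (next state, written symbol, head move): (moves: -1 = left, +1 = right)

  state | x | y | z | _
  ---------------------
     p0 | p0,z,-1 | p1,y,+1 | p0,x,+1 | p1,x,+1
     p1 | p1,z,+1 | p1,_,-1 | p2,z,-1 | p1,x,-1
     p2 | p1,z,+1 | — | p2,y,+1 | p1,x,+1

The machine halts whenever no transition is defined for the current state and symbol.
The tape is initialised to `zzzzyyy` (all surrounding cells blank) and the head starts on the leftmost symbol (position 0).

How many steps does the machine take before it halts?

17

state=p0 head=0 tape=[z]zzzyyy   (p0,z)→(p0,x,+1)
state=p0 head=1 tape=x[z]zzyyy   (p0,z)→(p0,x,+1)
state=p0 head=2 tape=xx[z]zyyy   (p0,z)→(p0,x,+1)
state=p0 head=3 tape=xxx[z]yyy   (p0,z)→(p0,x,+1)
state=p0 head=4 tape=xxxx[y]yy   (p0,y)→(p1,y,+1)
state=p1 head=5 tape=xxxxy[y]y   (p1,y)→(p1,_,-1)
state=p1 head=4 tape=xxxx[y]_y   (p1,y)→(p1,_,-1)
state=p1 head=3 tape=xxx[x]__y   (p1,x)→(p1,z,+1)
state=p1 head=4 tape=xxxz[_]_y   (p1,_)→(p1,x,-1)
state=p1 head=3 tape=xxx[z]x_y   (p1,z)→(p2,z,-1)
state=p2 head=2 tape=xx[x]zx_y   (p2,x)→(p1,z,+1)
state=p1 head=3 tape=xxz[z]x_y   (p1,z)→(p2,z,-1)
state=p2 head=2 tape=xx[z]zx_y   (p2,z)→(p2,y,+1)
state=p2 head=3 tape=xxy[z]x_y   (p2,z)→(p2,y,+1)
state=p2 head=4 tape=xxyy[x]_y   (p2,x)→(p1,z,+1)
state=p1 head=5 tape=xxyyz[_]y   (p1,_)→(p1,x,-1)
state=p1 head=4 tape=xxyy[z]xy   (p1,z)→(p2,z,-1)
state=p2 head=3 tape=xxy[y]zxy
M halts after 17 transitions.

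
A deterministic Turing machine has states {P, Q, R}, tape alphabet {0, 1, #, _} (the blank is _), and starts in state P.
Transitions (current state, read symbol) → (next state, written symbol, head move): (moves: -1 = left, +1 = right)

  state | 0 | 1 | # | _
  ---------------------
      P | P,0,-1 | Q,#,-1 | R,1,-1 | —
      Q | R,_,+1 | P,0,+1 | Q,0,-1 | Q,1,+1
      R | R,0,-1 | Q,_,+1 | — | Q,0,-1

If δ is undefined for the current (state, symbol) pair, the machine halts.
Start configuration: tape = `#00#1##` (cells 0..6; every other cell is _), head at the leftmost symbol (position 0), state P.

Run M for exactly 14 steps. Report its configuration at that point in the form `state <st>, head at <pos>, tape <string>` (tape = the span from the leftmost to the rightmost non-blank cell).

state P, head at 0, tape 1_000#1##

state=P head=0 tape=__[#]00#1##   (P,#)→(R,1,-1)
state=R head=-1 tape=_[_]100#1##   (R,_)→(Q,0,-1)
state=Q head=-2 tape=[_]0100#1##   (Q,_)→(Q,1,+1)
state=Q head=-1 tape=1[0]100#1##   (Q,0)→(R,_,+1)
state=R head=0 tape=1_[1]00#1##   (R,1)→(Q,_,+1)
state=Q head=1 tape=1__[0]0#1##   (Q,0)→(R,_,+1)
state=R head=2 tape=1___[0]#1##   (R,0)→(R,0,-1)
state=R head=1 tape=1__[_]0#1##   (R,_)→(Q,0,-1)
state=Q head=0 tape=1_[_]00#1##   (Q,_)→(Q,1,+1)
state=Q head=1 tape=1_1[0]0#1##   (Q,0)→(R,_,+1)
state=R head=2 tape=1_1_[0]#1##   (R,0)→(R,0,-1)
state=R head=1 tape=1_1[_]0#1##   (R,_)→(Q,0,-1)
state=Q head=0 tape=1_[1]00#1##   (Q,1)→(P,0,+1)
state=P head=1 tape=1_0[0]0#1##   (P,0)→(P,0,-1)
state=P head=0 tape=1_[0]00#1##
After 14 steps: state P, head at 0, tape 1_000#1##.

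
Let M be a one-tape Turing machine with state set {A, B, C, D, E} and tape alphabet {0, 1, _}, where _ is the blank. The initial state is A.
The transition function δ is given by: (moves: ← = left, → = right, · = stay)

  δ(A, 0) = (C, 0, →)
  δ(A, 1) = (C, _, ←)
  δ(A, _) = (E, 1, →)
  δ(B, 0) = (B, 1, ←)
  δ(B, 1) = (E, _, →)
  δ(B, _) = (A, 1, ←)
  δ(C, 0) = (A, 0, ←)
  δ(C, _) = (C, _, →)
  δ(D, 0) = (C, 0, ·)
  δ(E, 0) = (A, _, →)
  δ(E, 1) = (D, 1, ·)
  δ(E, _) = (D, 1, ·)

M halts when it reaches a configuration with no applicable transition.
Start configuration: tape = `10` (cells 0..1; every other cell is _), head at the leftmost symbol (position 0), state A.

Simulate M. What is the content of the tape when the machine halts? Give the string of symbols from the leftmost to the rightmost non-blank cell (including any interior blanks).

state=A head=0 tape=_[1]0__   (A,1)→(C,_,←)
state=C head=-1 tape=[_]_0__   (C,_)→(C,_,→)
state=C head=0 tape=_[_]0__   (C,_)→(C,_,→)
state=C head=1 tape=__[0]__   (C,0)→(A,0,←)
state=A head=0 tape=_[_]0__   (A,_)→(E,1,→)
state=E head=1 tape=_1[0]__   (E,0)→(A,_,→)
state=A head=2 tape=_1_[_]_   (A,_)→(E,1,→)
state=E head=3 tape=_1_1[_]   (E,_)→(D,1,·)
state=D head=3 tape=_1_1[1]
The non-blank tape span at halt is 1_11.

1_11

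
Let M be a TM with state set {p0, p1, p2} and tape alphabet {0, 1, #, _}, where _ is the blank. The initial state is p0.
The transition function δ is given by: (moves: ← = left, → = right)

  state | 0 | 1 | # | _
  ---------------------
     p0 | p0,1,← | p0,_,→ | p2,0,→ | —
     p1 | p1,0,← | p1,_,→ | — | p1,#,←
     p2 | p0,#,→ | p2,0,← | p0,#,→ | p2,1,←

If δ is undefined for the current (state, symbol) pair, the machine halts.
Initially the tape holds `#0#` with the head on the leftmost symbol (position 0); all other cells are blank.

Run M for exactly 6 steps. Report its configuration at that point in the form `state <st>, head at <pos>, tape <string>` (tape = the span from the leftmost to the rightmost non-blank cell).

state p0, head at 4, tape 0##

state=p0 head=0 tape=[#]0#__   (p0,#)→(p2,0,→)
state=p2 head=1 tape=0[0]#__   (p2,0)→(p0,#,→)
state=p0 head=2 tape=0#[#]__   (p0,#)→(p2,0,→)
state=p2 head=3 tape=0#0[_]_   (p2,_)→(p2,1,←)
state=p2 head=2 tape=0#[0]1_   (p2,0)→(p0,#,→)
state=p0 head=3 tape=0##[1]_   (p0,1)→(p0,_,→)
state=p0 head=4 tape=0##_[_]
After 6 steps: state p0, head at 4, tape 0##.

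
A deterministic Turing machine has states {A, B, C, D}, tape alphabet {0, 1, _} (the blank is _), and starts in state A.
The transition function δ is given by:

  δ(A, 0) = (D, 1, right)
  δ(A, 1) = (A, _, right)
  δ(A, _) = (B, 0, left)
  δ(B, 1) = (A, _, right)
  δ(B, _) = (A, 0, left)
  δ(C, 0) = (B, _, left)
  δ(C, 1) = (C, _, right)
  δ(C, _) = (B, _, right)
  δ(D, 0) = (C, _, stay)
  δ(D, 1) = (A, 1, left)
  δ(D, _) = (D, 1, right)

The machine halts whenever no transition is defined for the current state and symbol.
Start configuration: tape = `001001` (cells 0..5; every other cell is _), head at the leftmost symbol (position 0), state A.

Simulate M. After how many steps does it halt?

state=A head=0 tape=[0]01001_   (A,0)→(D,1,right)
state=D head=1 tape=1[0]1001_   (D,0)→(C,_,stay)
state=C head=1 tape=1[_]1001_   (C,_)→(B,_,right)
state=B head=2 tape=1_[1]001_   (B,1)→(A,_,right)
state=A head=3 tape=1__[0]01_   (A,0)→(D,1,right)
state=D head=4 tape=1__1[0]1_   (D,0)→(C,_,stay)
state=C head=4 tape=1__1[_]1_   (C,_)→(B,_,right)
state=B head=5 tape=1__1_[1]_   (B,1)→(A,_,right)
state=A head=6 tape=1__1__[_]   (A,_)→(B,0,left)
state=B head=5 tape=1__1_[_]0   (B,_)→(A,0,left)
state=A head=4 tape=1__1[_]00   (A,_)→(B,0,left)
state=B head=3 tape=1__[1]000   (B,1)→(A,_,right)
state=A head=4 tape=1___[0]00   (A,0)→(D,1,right)
state=D head=5 tape=1___1[0]0   (D,0)→(C,_,stay)
state=C head=5 tape=1___1[_]0   (C,_)→(B,_,right)
state=B head=6 tape=1___1_[0]
M halts after 15 transitions.

15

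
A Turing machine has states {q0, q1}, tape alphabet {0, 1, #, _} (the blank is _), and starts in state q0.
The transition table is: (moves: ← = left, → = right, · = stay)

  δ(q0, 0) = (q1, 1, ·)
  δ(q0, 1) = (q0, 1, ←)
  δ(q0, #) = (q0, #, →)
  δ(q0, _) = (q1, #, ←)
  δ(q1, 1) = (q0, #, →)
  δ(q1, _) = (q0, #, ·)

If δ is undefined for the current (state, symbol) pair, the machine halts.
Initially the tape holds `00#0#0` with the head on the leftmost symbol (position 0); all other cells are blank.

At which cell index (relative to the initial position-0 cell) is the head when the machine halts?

q0 | [0]0#0#0_   read 0 → write 1, move ·, go to q1
q1 | [1]0#0#0_   read 1 → write #, move →, go to q0
q0 | #[0]#0#0_   read 0 → write 1, move ·, go to q1
q1 | #[1]#0#0_   read 1 → write #, move →, go to q0
q0 | ##[#]0#0_   read # → write #, move →, go to q0
q0 | ###[0]#0_   read 0 → write 1, move ·, go to q1
q1 | ###[1]#0_   read 1 → write #, move →, go to q0
q0 | ####[#]0_   read # → write #, move →, go to q0
q0 | #####[0]_   read 0 → write 1, move ·, go to q1
q1 | #####[1]_   read 1 → write #, move →, go to q0
q0 | ######[_]   read _ → write #, move ←, go to q1
q1 | #####[#]#
At halt the head is at cell 5.

5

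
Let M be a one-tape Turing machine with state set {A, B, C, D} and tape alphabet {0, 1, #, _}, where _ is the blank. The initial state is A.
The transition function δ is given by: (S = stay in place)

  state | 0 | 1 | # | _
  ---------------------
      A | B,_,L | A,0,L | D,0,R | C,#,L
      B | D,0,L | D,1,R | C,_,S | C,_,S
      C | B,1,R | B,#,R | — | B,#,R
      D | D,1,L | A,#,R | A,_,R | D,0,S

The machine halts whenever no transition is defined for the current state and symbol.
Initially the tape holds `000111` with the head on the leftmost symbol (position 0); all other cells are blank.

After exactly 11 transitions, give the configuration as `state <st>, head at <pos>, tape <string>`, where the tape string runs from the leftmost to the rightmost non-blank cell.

state C, head at 1, tape ##_0111

state=A head=0 tape=_[0]00111   (A,0)→(B,_,L)
state=B head=-1 tape=[_]_00111   (B,_)→(C,_,S)
state=C head=-1 tape=[_]_00111   (C,_)→(B,#,R)
state=B head=0 tape=#[_]00111   (B,_)→(C,_,S)
state=C head=0 tape=#[_]00111   (C,_)→(B,#,R)
state=B head=1 tape=##[0]0111   (B,0)→(D,0,L)
state=D head=0 tape=#[#]00111   (D,#)→(A,_,R)
state=A head=1 tape=#_[0]0111   (A,0)→(B,_,L)
state=B head=0 tape=#[_]_0111   (B,_)→(C,_,S)
state=C head=0 tape=#[_]_0111   (C,_)→(B,#,R)
state=B head=1 tape=##[_]0111   (B,_)→(C,_,S)
state=C head=1 tape=##[_]0111
After 11 steps: state C, head at 1, tape ##_0111.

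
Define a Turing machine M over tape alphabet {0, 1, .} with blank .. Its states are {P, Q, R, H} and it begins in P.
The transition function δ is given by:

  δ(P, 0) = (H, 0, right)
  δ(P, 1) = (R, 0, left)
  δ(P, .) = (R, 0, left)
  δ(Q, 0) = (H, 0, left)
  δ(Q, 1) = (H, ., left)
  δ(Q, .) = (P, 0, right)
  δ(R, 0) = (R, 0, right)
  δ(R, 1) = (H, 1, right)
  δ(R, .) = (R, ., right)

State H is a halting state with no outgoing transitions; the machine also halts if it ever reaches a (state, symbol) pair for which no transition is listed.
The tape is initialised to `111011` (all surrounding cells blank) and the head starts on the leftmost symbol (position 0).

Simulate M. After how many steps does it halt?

P | .[1]11011   read 1 → write 0, move left, go to R
R | [.]011011   read . → write ., move right, go to R
R | .[0]11011   read 0 → write 0, move right, go to R
R | .0[1]1011   read 1 → write 1, move right, go to H
H | .01[1]011
M halts after 4 transitions.

4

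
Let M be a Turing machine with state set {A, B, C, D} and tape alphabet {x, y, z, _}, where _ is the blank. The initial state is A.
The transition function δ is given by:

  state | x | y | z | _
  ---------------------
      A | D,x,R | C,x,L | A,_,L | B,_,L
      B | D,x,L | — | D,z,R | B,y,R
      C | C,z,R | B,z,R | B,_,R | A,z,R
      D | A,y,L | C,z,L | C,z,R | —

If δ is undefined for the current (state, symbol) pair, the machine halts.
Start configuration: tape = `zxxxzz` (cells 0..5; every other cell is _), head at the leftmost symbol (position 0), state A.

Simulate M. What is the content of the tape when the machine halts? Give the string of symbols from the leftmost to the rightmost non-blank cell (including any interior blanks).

zx__yxxzz

A | ___[z]xxxzz   read z → write _, move L, go to A
A | __[_]_xxxzz   read _ → write _, move L, go to B
B | _[_]__xxxzz   read _ → write y, move R, go to B
B | _y[_]_xxxzz   read _ → write y, move R, go to B
B | _yy[_]xxxzz   read _ → write y, move R, go to B
B | _yyy[x]xxzz   read x → write x, move L, go to D
D | _yy[y]xxxzz   read y → write z, move L, go to C
C | _y[y]zxxxzz   read y → write z, move R, go to B
B | _yz[z]xxxzz   read z → write z, move R, go to D
D | _yzz[x]xxzz   read x → write y, move L, go to A
A | _yz[z]yxxzz   read z → write _, move L, go to A
A | _y[z]_yxxzz   read z → write _, move L, go to A
A | _[y]__yxxzz   read y → write x, move L, go to C
C | [_]x__yxxzz   read _ → write z, move R, go to A
A | z[x]__yxxzz   read x → write x, move R, go to D
D | zx[_]_yxxzz
The non-blank tape span at halt is zx__yxxzz.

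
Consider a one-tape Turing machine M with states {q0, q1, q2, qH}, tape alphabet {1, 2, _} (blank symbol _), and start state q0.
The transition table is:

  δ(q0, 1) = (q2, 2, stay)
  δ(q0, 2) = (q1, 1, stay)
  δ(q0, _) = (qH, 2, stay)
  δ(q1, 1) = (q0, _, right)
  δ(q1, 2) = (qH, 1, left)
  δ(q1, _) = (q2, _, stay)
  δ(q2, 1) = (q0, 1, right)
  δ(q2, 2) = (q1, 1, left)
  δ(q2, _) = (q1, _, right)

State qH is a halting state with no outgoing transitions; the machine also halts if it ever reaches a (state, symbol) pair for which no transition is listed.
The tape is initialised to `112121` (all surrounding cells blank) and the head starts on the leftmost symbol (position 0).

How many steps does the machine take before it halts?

state=q0 head=0 tape=_[1]12121_   (q0,1)→(q2,2,stay)
state=q2 head=0 tape=_[2]12121_   (q2,2)→(q1,1,left)
state=q1 head=-1 tape=[_]112121_   (q1,_)→(q2,_,stay)
state=q2 head=-1 tape=[_]112121_   (q2,_)→(q1,_,right)
state=q1 head=0 tape=_[1]12121_   (q1,1)→(q0,_,right)
state=q0 head=1 tape=__[1]2121_   (q0,1)→(q2,2,stay)
state=q2 head=1 tape=__[2]2121_   (q2,2)→(q1,1,left)
state=q1 head=0 tape=_[_]12121_   (q1,_)→(q2,_,stay)
state=q2 head=0 tape=_[_]12121_   (q2,_)→(q1,_,right)
state=q1 head=1 tape=__[1]2121_   (q1,1)→(q0,_,right)
state=q0 head=2 tape=___[2]121_   (q0,2)→(q1,1,stay)
state=q1 head=2 tape=___[1]121_   (q1,1)→(q0,_,right)
state=q0 head=3 tape=____[1]21_   (q0,1)→(q2,2,stay)
state=q2 head=3 tape=____[2]21_   (q2,2)→(q1,1,left)
state=q1 head=2 tape=___[_]121_   (q1,_)→(q2,_,stay)
state=q2 head=2 tape=___[_]121_   (q2,_)→(q1,_,right)
state=q1 head=3 tape=____[1]21_   (q1,1)→(q0,_,right)
state=q0 head=4 tape=_____[2]1_   (q0,2)→(q1,1,stay)
state=q1 head=4 tape=_____[1]1_   (q1,1)→(q0,_,right)
state=q0 head=5 tape=______[1]_   (q0,1)→(q2,2,stay)
state=q2 head=5 tape=______[2]_   (q2,2)→(q1,1,left)
state=q1 head=4 tape=_____[_]1_   (q1,_)→(q2,_,stay)
state=q2 head=4 tape=_____[_]1_   (q2,_)→(q1,_,right)
state=q1 head=5 tape=______[1]_   (q1,1)→(q0,_,right)
state=q0 head=6 tape=_______[_]   (q0,_)→(qH,2,stay)
state=qH head=6 tape=_______[2]
M halts after 25 transitions.

25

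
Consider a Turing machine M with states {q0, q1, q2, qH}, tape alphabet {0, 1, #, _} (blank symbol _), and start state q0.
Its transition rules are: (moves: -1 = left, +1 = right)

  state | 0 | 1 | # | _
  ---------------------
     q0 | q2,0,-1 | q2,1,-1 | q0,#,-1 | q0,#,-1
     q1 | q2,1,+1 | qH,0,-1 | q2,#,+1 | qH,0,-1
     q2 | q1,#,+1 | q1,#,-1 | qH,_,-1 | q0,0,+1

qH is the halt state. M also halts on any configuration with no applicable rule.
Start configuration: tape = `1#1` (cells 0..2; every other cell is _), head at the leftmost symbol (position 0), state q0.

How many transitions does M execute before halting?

state=q0 head=0 tape=_[1]#1   (q0,1)→(q2,1,-1)
state=q2 head=-1 tape=[_]1#1   (q2,_)→(q0,0,+1)
state=q0 head=0 tape=0[1]#1   (q0,1)→(q2,1,-1)
state=q2 head=-1 tape=[0]1#1   (q2,0)→(q1,#,+1)
state=q1 head=0 tape=#[1]#1   (q1,1)→(qH,0,-1)
state=qH head=-1 tape=[#]0#1
M halts after 5 transitions.

5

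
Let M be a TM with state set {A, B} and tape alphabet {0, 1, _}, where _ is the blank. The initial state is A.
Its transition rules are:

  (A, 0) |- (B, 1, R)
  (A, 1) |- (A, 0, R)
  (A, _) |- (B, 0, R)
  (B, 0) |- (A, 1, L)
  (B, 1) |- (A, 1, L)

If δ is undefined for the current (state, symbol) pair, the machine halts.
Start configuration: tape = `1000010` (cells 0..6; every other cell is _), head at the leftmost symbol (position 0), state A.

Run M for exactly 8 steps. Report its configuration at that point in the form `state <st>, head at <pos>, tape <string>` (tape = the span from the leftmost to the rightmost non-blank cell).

state=A head=0 tape=[1]000010   (A,1)→(A,0,R)
state=A head=1 tape=0[0]00010   (A,0)→(B,1,R)
state=B head=2 tape=01[0]0010   (B,0)→(A,1,L)
state=A head=1 tape=0[1]10010   (A,1)→(A,0,R)
state=A head=2 tape=00[1]0010   (A,1)→(A,0,R)
state=A head=3 tape=000[0]010   (A,0)→(B,1,R)
state=B head=4 tape=0001[0]10   (B,0)→(A,1,L)
state=A head=3 tape=000[1]110   (A,1)→(A,0,R)
state=A head=4 tape=0000[1]10
After 8 steps: state A, head at 4, tape 0000110.

state A, head at 4, tape 0000110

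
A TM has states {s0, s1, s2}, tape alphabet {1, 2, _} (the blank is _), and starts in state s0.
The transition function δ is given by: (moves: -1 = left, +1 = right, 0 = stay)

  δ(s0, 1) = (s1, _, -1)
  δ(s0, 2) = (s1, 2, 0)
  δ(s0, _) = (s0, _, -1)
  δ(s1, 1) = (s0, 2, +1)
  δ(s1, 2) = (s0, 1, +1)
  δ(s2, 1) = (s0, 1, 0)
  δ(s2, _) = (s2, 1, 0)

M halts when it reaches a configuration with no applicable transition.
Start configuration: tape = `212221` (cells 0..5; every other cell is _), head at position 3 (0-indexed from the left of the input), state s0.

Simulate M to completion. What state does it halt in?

s1

s0 | _212[2]21   read 2 → write 2, move 0, go to s1
s1 | _212[2]21   read 2 → write 1, move +1, go to s0
s0 | _2121[2]1   read 2 → write 2, move 0, go to s1
s1 | _2121[2]1   read 2 → write 1, move +1, go to s0
s0 | _21211[1]   read 1 → write _, move -1, go to s1
s1 | _2121[1]_   read 1 → write 2, move +1, go to s0
s0 | _21212[_]   read _ → write _, move -1, go to s0
s0 | _2121[2]_   read 2 → write 2, move 0, go to s1
s1 | _2121[2]_   read 2 → write 1, move +1, go to s0
s0 | _21211[_]   read _ → write _, move -1, go to s0
s0 | _2121[1]_   read 1 → write _, move -1, go to s1
s1 | _212[1]__   read 1 → write 2, move +1, go to s0
s0 | _2122[_]_   read _ → write _, move -1, go to s0
s0 | _212[2]__   read 2 → write 2, move 0, go to s1
s1 | _212[2]__   read 2 → write 1, move +1, go to s0
s0 | _2121[_]_   read _ → write _, move -1, go to s0
s0 | _212[1]__   read 1 → write _, move -1, go to s1
s1 | _21[2]___   read 2 → write 1, move +1, go to s0
s0 | _211[_]__   read _ → write _, move -1, go to s0
s0 | _21[1]___   read 1 → write _, move -1, go to s1
s1 | _2[1]____   read 1 → write 2, move +1, go to s0
s0 | _22[_]___   read _ → write _, move -1, go to s0
s0 | _2[2]____   read 2 → write 2, move 0, go to s1
s1 | _2[2]____   read 2 → write 1, move +1, go to s0
s0 | _21[_]___   read _ → write _, move -1, go to s0
s0 | _2[1]____   read 1 → write _, move -1, go to s1
s1 | _[2]_____   read 2 → write 1, move +1, go to s0
s0 | _1[_]____   read _ → write _, move -1, go to s0
s0 | _[1]_____   read 1 → write _, move -1, go to s1
s1 | [_]______
No transition is defined for (s1, _); M halts in state s1.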